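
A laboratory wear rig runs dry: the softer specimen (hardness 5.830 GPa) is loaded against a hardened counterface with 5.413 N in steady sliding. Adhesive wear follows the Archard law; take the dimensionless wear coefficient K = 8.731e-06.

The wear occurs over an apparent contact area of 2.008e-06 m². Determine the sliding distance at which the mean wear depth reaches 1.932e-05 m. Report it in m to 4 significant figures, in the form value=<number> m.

value=4786 m

Intermediates are displayed rounded — all working math carries full precision; rounded once at the end, at 4 significant figures.
Hardness H = 5.830 GPa = 5.830e+09 Pa.
Restated in SI base units: W = 5.413 N, H = 5.830e+09 Pa, K = 8.731e-06.
Limit volume V_lim = h_lim·A = 1.932e-05 · 2.008e-06 = 3.879e-11 m³.
Life L = V_lim·H/(K·W) = 3.879e-11 · 5.830e+09 / (8.731e-06 · 5.413) = 4786 m.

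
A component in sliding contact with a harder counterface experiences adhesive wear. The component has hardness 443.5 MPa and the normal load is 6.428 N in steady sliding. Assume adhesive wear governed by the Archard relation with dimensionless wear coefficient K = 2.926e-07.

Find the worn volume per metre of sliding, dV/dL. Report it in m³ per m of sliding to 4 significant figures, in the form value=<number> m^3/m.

value=4.241e-15 m^3/m

Each operation holds full precision. Intermediate values are shown rounded; a lone final rounding: 4 significant digits.
Convert: Hardness H = 443.5 MPa = 4.435e+08 Pa.
In SI base units, W = 6.428 N, H = 4.435e+08 Pa, K = 2.926e-07.
Wear rate dV/dL = K·W/H, so: 2.926e-07 · 6.428 / 4.435e+08 = 4.241e-15 m³/m.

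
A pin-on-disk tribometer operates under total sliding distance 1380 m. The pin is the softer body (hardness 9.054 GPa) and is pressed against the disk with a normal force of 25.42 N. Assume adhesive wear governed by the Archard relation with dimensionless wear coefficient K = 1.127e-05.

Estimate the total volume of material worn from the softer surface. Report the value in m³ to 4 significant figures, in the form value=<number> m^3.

The algebra holds exact precision — intermediate values are shown rounded, and one final rounding to four significant figures.
Convert: Hardness H = 9.054 GPa = 9.054e+09 Pa.
In SI base units: W = 25.42 N, H = 9.054e+09 Pa, K = 1.127e-05.
Worn volume V = K·W·L/H = 1.127e-05 · 25.42 · 1380 / 9.054e+09 = 4.367e-11 m³.

value=4.367e-11 m^3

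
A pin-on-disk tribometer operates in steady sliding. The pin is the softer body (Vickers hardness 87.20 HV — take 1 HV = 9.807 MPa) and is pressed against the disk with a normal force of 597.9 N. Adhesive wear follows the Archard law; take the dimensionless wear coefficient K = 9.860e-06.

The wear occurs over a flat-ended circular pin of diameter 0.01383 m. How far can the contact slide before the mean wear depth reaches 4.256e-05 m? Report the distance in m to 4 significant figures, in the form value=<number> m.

The intermediates are shown rounded; the algebra carries full precision, and rounded just once: 4 significant figures.
Hardness H = 87.20 HV × 9.807 MPa/HV = 855.2 MPa = 8.552e+08 Pa.
Contact area A = π·d²/4 = π·(0.01383 m)²/4 = 1.502e-04 m².
In SI base units, W = 597.9 N, H = 8.552e+08 Pa, K = 9.860e-06.
Permissible volume V_lim = h_lim·A = 4.256e-05 · 1.502e-04 = 6.393e-09 m³.
So the life L = V_lim·H/(K·W) = 6.393e-09 · 8.552e+08 / (9.860e-06 · 597.9) = 927.4 m.

value=927.4 m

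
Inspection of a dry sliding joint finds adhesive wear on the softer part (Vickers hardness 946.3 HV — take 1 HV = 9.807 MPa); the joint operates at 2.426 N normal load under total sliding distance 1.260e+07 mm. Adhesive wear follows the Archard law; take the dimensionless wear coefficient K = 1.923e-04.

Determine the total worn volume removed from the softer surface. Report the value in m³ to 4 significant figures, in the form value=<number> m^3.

All working math holds full float precision — quoted intermediates are rounded, and a single final rounding: four significant figures.
Total distance L = 1.260e+07 mm = 1.260e+04 m.
Hardness H = 946.3 HV × 9.807 MPa/HV = 9280 MPa = 9.280e+09 Pa.
In SI base units, W = 2.426 N, H = 9.280e+09 Pa, K = 1.923e-04.
Volume removed: V = K·W·L/H = 1.923e-04 · 2.426 · 1.260e+04 / 9.280e+09 = 6.334e-10 m³.

value=6.334e-10 m^3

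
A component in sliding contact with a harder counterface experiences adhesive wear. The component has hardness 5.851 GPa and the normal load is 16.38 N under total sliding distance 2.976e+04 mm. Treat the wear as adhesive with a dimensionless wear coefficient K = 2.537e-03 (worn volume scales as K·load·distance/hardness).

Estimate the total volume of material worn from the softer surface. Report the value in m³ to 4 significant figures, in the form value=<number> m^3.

Intermediate values are shown rounded, and the algebra holds full precision — one final rounding, at four significant digits.
Convert: The distance L = 2.976e+04 mm = 29.76 m.
Convert: Hardness H = 5.851 GPa = 5.851e+09 Pa.
As SI base values: W = 16.38 N, H = 5.851e+09 Pa, K = 2.537e-03.
Wear volume V = K·W·L/H = 2.537e-03 · 16.38 · 29.76 / 5.851e+09 = 2.114e-10 m³.

value=2.114e-10 m^3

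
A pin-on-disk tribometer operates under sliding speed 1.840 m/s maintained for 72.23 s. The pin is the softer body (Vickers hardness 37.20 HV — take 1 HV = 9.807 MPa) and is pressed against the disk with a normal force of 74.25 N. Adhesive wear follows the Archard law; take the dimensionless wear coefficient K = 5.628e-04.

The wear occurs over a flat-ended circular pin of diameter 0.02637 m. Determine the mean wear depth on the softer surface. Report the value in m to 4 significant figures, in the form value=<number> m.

The computation runs at full precision; intermediate values are displayed rounded; one last rounding, at four significant figures.
Sliding distance L = v·t = 1.840 m/s × 72.23 s = 132.9 m.
Hardness H = 37.20 HV × 9.807 MPa/HV = 364.8 MPa = 3.648e+08 Pa.
Contact area A = π·d²/4 = π·(0.02637 m)²/4 = 5.461e-04 m².
In SI base units, W = 74.25 N, H = 3.648e+08 Pa, K = 5.628e-04.
By Archard's law, V = K·W·L/H = 5.628e-04 · 74.25 · 132.9 / 3.648e+08 = 1.522e-08 m³.
Depth h = V/A = 1.522e-08 / 5.461e-04 = 2.787e-05 m.

value=2.787e-05 m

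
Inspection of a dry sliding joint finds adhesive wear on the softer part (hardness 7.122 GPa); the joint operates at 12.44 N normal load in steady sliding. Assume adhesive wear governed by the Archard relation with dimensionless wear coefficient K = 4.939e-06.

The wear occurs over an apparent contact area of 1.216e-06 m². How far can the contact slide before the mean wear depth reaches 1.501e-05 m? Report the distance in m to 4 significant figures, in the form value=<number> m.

The intermediates appear rounded. The computation maintains full float precision. Rounded once at the end, at four significant figures.
Hardness H = 7.122 GPa = 7.122e+09 Pa.
Expressed in SI base units: W = 12.44 N, H = 7.122e+09 Pa, K = 4.939e-06.
At the depth limit, V_lim = h_lim·A = 1.501e-05 · 1.216e-06 = 1.825e-11 m³.
Inverting, life L = V_lim·H/(K·W) = 1.825e-11 · 7.122e+09 / (4.939e-06 · 12.44) = 2116 m.

value=2116 m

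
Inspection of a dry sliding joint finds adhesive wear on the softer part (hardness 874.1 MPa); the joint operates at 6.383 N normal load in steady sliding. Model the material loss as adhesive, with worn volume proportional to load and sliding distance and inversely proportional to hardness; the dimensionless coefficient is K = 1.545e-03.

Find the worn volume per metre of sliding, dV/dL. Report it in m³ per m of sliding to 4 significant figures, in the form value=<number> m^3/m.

Printed values are rounded; every step carries full precision, and a single final rounding to four significant digits.
Convert: Hardness H = 874.1 MPa = 8.741e+08 Pa.
Expressed in SI base units: W = 6.383 N, H = 8.741e+08 Pa, K = 1.545e-03.
Volumetric rate dV/dL = K·W/H: 1.545e-03 · 6.383 / 8.741e+08 = 1.128e-11 m³/m.

value=1.128e-11 m^3/m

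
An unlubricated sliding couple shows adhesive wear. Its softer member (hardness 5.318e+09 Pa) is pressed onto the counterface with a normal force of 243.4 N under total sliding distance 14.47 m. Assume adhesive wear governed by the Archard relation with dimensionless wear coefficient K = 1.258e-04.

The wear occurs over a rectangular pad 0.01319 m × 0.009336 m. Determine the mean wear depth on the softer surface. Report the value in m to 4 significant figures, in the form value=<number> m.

Intermediate values appear rounded, and every step carries full precision. Rounded just once to 4 significant digits.
Contact area A = 0.01319 m × 0.009336 m = 1.231e-04 m².
In SI base units: W = 243.4 N, H = 5.318e+09 Pa, K = 1.258e-04.
The Archard volume V = K·W·L/H = 1.258e-04 · 243.4 · 14.47 / 5.318e+09 = 8.331e-11 m³.
Depth h = V/A = 8.331e-11 / 1.231e-04 = 6.766e-07 m.

value=6.766e-07 m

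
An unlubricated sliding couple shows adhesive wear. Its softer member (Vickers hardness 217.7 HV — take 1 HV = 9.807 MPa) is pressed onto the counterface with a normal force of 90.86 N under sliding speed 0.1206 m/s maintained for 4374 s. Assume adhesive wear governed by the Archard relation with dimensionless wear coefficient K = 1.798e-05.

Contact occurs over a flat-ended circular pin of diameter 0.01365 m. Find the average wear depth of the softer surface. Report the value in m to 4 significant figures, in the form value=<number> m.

Intermediates are displayed rounded — all arithmetic maintains exact precision. Rounded just once to four significant digits.
Path length L = v·t = 0.1206 m/s × 4374 s = 527.5 m.
Hardness H = 217.7 HV × 9.807 MPa/HV = 2135 MPa = 2.135e+09 Pa.
Contact area A = π·d²/4 = π·(0.01365 m)²/4 = 1.463e-04 m².
SI base units throughout: W = 90.86 N, H = 2.135e+09 Pa, K = 1.798e-05.
Archard volume V = K·W·L/H = 1.798e-05 · 90.86 · 527.5 / 2.135e+09 = 4.036e-10 m³.
Depth of wear h = V/A = 4.036e-10 / 1.463e-04 = 2.758e-06 m.

value=2.758e-06 m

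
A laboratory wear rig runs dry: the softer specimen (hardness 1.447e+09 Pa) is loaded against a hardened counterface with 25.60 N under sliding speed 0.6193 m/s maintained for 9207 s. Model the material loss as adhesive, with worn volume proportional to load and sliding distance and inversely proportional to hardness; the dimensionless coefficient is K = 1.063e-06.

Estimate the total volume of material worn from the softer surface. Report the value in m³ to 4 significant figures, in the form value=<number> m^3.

The algebra keeps full precision — intermediate values are shown rounded, and rounded just once, at 4 significant figures.
Convert: Distance covered L = v·t = 0.6193 m/s × 9207 s = 5702 m.
Expressed in SI base units: W = 25.60 N, H = 1.447e+09 Pa, K = 1.063e-06.
Worn volume V = K·W·L/H = 1.063e-06 · 25.60 · 5702 / 1.447e+09 = 1.072e-10 m³.

value=1.072e-10 m^3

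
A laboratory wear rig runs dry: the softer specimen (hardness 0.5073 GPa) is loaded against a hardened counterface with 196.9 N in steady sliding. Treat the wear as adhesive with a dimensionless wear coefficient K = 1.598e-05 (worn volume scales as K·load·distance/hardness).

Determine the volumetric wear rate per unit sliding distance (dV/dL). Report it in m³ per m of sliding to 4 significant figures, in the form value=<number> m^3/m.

Each operation runs at exact precision, and intermediate values are displayed rounded, and rounded just once: four significant figures.
Convert: Hardness H = 0.5073 GPa = 5.073e+08 Pa.
Working in SI base units: W = 196.9 N, H = 5.073e+08 Pa, K = 1.598e-05.
Sliding wear rate dV/dL = K·W/H (no L dependence): 1.598e-05 · 196.9 / 5.073e+08 = 6.202e-12 m³/m.

value=6.202e-12 m^3/m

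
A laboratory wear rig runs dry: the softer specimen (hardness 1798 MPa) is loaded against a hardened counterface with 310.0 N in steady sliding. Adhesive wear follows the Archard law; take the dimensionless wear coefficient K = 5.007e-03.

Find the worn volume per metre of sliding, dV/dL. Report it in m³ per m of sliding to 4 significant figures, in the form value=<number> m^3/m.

Intermediate values are displayed rounded. Every step carries full float precision — one last rounding: four significant figures.
Hardness H = 1798 MPa = 1.798e+09 Pa.
Expressed in SI base units: W = 310.0 N, H = 1.798e+09 Pa, K = 5.007e-03.
Rate of wear dV/dL = K·W/H (no L dependence): 5.007e-03 · 310.0 / 1.798e+09 = 8.633e-10 m³/m.

value=8.633e-10 m^3/m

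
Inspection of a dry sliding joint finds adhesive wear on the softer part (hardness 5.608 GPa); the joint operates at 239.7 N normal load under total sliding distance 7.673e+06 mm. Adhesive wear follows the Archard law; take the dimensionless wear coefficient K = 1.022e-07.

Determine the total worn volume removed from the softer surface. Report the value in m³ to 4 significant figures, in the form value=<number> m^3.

value=3.352e-11 m^3

Intermediates appear rounded, and the computation keeps full float precision; a lone final rounding, at 4 significant digits.
Convert: The distance L = 7.673e+06 mm = 7673 m.
Convert: Hardness H = 5.608 GPa = 5.608e+09 Pa.
In SI base units, W = 239.7 N, H = 5.608e+09 Pa, K = 1.022e-07.
Apply Archard: V = K·W·L/H = 1.022e-07 · 239.7 · 7673 / 5.608e+09 = 3.352e-11 m³.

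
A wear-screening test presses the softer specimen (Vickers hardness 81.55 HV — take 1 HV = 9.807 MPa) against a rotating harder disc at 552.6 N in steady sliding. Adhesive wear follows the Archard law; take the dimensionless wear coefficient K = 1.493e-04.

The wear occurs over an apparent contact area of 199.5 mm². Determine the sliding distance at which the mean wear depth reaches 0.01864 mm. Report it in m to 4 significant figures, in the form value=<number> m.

The algebra holds full precision; intermediates are displayed rounded. Rounded just once to 4 significant digits.
Hardness H = 81.55 HV × 9.807 MPa/HV = 799.8 MPa = 7.998e+08 Pa.
Contact area A = 199.5 mm² = 1.995e-04 m².
Depth limit h_lim = 0.01864 mm = 1.864e-05 m.
In SI base units: W = 552.6 N, H = 7.998e+08 Pa, K = 1.493e-04.
Limit volume V_lim = h_lim·A = 1.864e-05 · 1.995e-04 = 3.719e-09 m³.
Inverting, life L = V_lim·H/(K·W) = 3.719e-09 · 7.998e+08 / (1.493e-04 · 552.6) = 36.05 m.

value=36.05 m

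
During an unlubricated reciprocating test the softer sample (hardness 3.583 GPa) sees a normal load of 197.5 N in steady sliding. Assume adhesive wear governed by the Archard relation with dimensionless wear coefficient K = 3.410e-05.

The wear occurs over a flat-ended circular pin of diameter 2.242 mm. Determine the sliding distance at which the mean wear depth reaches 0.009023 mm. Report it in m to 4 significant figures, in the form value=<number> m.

value=18.95 m

The computation maintains full float precision. Intermediate values appear rounded, and rounded once at the end to 4 significant digits.
Hardness H = 3.583 GPa = 3.583e+09 Pa.
Pin diameter d = 2.242 mm = 0.002242 m. Contact area A = π·d²/4 = π·(0.002242 m)²/4 = 3.948e-06 m².
Depth limit h_lim = 0.009023 mm = 9.023e-06 m.
Restated in SI base units: W = 197.5 N, H = 3.583e+09 Pa, K = 3.410e-05.
Limit volume V_lim = h_lim·A = 9.023e-06 · 3.948e-06 = 3.562e-11 m³.
Inverting, life L = V_lim·H/(K·W) = 3.562e-11 · 3.583e+09 / (3.410e-05 · 197.5) = 18.95 m.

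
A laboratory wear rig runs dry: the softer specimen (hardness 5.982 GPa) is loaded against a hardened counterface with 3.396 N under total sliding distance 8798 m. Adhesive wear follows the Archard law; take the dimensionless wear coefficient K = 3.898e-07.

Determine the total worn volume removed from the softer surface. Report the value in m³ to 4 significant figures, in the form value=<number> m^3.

value=1.947e-12 m^3

The algebra keeps full precision — shown intermediates are rounded — a single final rounding to 4 significant figures.
Hardness H = 5.982 GPa = 5.982e+09 Pa.
As SI base values: W = 3.396 N, H = 5.982e+09 Pa, K = 3.898e-07.
Wear volume V = K·W·L/H = 3.898e-07 · 3.396 · 8798 / 5.982e+09 = 1.947e-12 m³.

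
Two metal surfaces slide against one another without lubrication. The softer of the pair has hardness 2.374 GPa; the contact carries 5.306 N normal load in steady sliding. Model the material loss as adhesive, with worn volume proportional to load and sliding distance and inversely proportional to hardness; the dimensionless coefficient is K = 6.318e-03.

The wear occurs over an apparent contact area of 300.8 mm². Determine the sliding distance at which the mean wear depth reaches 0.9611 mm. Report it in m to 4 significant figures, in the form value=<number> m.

Every step runs at full float precision. The intermediates are displayed rounded; rounded just once: four significant figures.
Convert: Hardness H = 2.374 GPa = 2.374e+09 Pa.
Convert: Contact area A = 300.8 mm² = 3.008e-04 m².
Convert: Depth limit h_lim = 0.9611 mm = 9.611e-04 m.
Working in SI base units: W = 5.306 N, H = 2.374e+09 Pa, K = 6.318e-03.
Permissible volume V_lim = h_lim·A = 9.611e-04 · 3.008e-04 = 2.891e-07 m³.
Life L = V_lim·H/(K·W) = 2.891e-07 · 2.374e+09 / (6.318e-03 · 5.306) = 2.047e+04 m.

value=2.047e+04 m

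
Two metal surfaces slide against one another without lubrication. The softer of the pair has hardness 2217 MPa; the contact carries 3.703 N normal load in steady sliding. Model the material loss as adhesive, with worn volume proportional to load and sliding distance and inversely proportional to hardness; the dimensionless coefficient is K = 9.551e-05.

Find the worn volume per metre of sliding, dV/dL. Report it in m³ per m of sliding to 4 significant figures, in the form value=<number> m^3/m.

Every step keeps full precision; the intermediates are displayed rounded — rounded once at the end, at 4 significant figures.
Convert: Hardness H = 2217 MPa = 2.217e+09 Pa.
In SI base units, W = 3.703 N, H = 2.217e+09 Pa, K = 9.551e-05.
The wear rate dV/dL = K·W/H (independent of L): 9.551e-05 · 3.703 / 2.217e+09 = 1.595e-13 m³/m.

value=1.595e-13 m^3/m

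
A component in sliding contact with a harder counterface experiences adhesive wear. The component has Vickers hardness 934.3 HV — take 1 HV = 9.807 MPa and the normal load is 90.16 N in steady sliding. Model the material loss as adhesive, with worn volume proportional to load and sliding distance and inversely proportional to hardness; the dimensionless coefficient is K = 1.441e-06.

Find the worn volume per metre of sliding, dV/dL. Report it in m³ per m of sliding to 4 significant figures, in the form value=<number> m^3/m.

Every step holds full float precision — intermediates appear rounded. Rounded just once, at four significant digits.
Convert: Hardness H = 934.3 HV × 9.807 MPa/HV = 9163 MPa = 9.163e+09 Pa.
Restated in SI base units: W = 90.16 N, H = 9.163e+09 Pa, K = 1.441e-06.
Volumetric rate dV/dL = K·W/H, so: 1.441e-06 · 90.16 / 9.163e+09 = 1.418e-14 m³/m.

value=1.418e-14 m^3/m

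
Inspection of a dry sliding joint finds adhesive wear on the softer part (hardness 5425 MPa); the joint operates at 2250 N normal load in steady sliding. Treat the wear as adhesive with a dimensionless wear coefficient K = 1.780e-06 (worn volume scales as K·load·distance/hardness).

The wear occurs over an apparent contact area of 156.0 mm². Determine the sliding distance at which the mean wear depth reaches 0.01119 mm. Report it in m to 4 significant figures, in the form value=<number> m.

Every step keeps full float precision — intermediate values are shown rounded; a single final rounding: four significant figures.
Convert: Hardness H = 5425 MPa = 5.425e+09 Pa.
Convert: Contact area A = 156.0 mm² = 1.560e-04 m².
Convert: Depth limit h_lim = 0.01119 mm = 1.119e-05 m.
Working in SI base units: W = 2250 N, H = 5.425e+09 Pa, K = 1.780e-06.
Limit volume V_lim = h_lim·A = 1.119e-05 · 1.560e-04 = 1.746e-09 m³.
Inverting, life L = V_lim·H/(K·W) = 1.746e-09 · 5.425e+09 / (1.780e-06 · 2250) = 2365 m.

value=2365 m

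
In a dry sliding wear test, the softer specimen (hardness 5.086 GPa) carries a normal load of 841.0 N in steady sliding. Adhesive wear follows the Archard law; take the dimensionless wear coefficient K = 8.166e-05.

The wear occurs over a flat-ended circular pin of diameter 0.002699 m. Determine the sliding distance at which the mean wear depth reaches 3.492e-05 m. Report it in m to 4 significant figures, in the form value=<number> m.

value=14.80 m

Intermediate values are displayed rounded; every step keeps full float precision, and one last rounding, at 4 significant digits.
Convert: Hardness H = 5.086 GPa = 5.086e+09 Pa.
Convert: Contact area A = π·d²/4 = π·(0.002699 m)²/4 = 5.721e-06 m².
As SI base values: W = 841.0 N, H = 5.086e+09 Pa, K = 8.166e-05.
Wearable volume V_lim = h_lim·A = 3.492e-05 · 5.721e-06 = 1.998e-10 m³.
So the life L = V_lim·H/(K·W) = 1.998e-10 · 5.086e+09 / (8.166e-05 · 841.0) = 14.80 m.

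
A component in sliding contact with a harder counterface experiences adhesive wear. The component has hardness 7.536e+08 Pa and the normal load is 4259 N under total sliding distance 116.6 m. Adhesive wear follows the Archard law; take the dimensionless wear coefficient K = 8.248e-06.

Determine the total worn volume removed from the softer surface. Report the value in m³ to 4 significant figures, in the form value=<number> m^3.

value=5.435e-09 m^3

The algebra carries full float precision; printed values are rounded; one last rounding, at four significant digits.
As SI base values: W = 4259 N, H = 7.536e+08 Pa, K = 8.248e-06.
Worn volume V = K·W·L/H = 8.248e-06 · 4259 · 116.6 / 7.536e+08 = 5.435e-09 m³.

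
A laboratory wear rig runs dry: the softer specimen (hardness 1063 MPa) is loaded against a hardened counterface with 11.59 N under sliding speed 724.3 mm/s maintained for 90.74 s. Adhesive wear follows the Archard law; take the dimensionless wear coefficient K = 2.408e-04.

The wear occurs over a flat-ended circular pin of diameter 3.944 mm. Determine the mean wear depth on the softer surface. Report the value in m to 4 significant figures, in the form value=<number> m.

value=1.412e-05 m

The algebra keeps full float precision. The intermediates are shown rounded; rounded once at the end: four significant figures.
Convert: Sliding speed v = 724.3 mm/s = 0.7243 m/s. Distance covered L = v·t = 0.7243 m/s × 90.74 s = 65.72 m.
Convert: Hardness H = 1063 MPa = 1.063e+09 Pa.
Convert: Pin diameter d = 3.944 mm = 0.003944 m. Contact area A = π·d²/4 = π·(0.003944 m)²/4 = 1.222e-05 m².
Working in SI base units: W = 11.59 N, H = 1.063e+09 Pa, K = 2.408e-04.
Archard volume V = K·W·L/H = 2.408e-04 · 11.59 · 65.72 / 1.063e+09 = 1.726e-10 m³.
Wear depth h = V/A = 1.726e-10 / 1.222e-05 = 1.412e-05 m.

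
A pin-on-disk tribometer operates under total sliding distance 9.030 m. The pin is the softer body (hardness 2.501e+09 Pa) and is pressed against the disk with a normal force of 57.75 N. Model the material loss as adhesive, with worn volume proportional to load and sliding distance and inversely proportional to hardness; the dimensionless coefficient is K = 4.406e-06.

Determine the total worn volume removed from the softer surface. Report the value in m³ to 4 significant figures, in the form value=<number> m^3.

value=9.187e-13 m^3

The computation holds full precision; intermediate values are printed rounded. Rounded once at the end, at four significant digits.
In SI base units, W = 57.75 N, H = 2.501e+09 Pa, K = 4.406e-06.
Archard volume V = K·W·L/H = 4.406e-06 · 57.75 · 9.030 / 2.501e+09 = 9.187e-13 m³.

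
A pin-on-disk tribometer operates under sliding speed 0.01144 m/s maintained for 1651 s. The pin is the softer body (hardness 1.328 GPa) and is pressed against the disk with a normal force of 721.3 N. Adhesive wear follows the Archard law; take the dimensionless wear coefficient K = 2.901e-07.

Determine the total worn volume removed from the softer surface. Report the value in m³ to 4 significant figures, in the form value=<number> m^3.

The algebra maintains full precision; displayed values are rounded — rounded just once: 4 significant digits.
The distance L = v·t = 0.01144 m/s × 1651 s = 18.89 m.
Hardness H = 1.328 GPa = 1.328e+09 Pa.
Expressed in SI base units: W = 721.3 N, H = 1.328e+09 Pa, K = 2.901e-07.
The Archard volume V = K·W·L/H = 2.901e-07 · 721.3 · 18.89 / 1.328e+09 = 2.976e-12 m³.

value=2.976e-12 m^3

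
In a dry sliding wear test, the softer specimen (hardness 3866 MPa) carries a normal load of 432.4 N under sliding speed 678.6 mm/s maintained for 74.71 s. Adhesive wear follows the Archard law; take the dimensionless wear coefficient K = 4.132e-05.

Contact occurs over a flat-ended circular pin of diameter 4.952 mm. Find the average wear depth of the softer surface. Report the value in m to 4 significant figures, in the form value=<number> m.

value=1.217e-05 m

The intermediates are shown rounded. All arithmetic runs at exact precision, and a lone final rounding: 4 significant digits.
Sliding speed v = 678.6 mm/s = 0.6786 m/s. Distance covered L = v·t = 0.6786 m/s × 74.71 s = 50.70 m.
Hardness H = 3866 MPa = 3.866e+09 Pa.
Pin diameter d = 4.952 mm = 0.004952 m. Contact area A = π·d²/4 = π·(0.004952 m)²/4 = 1.926e-05 m².
As SI base values: W = 432.4 N, H = 3.866e+09 Pa, K = 4.132e-05.
Wear volume V = K·W·L/H = 4.132e-05 · 432.4 · 50.70 / 3.866e+09 = 2.343e-10 m³.
Mean depth h = V/A = 2.343e-10 / 1.926e-05 = 1.217e-05 m.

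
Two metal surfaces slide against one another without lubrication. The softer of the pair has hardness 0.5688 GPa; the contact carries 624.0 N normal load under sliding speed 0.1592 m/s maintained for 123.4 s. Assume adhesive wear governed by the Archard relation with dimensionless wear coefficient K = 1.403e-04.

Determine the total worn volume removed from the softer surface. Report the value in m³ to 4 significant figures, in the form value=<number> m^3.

value=3.024e-09 m^3

Intermediates are printed rounded, and every step holds exact precision — a lone final rounding to 4 significant digits.
Convert: Path length L = v·t = 0.1592 m/s × 123.4 s = 19.65 m.
Convert: Hardness H = 0.5688 GPa = 5.688e+08 Pa.
In SI base units, W = 624.0 N, H = 5.688e+08 Pa, K = 1.403e-04.
Volume removed: V = K·W·L/H = 1.403e-04 · 624.0 · 19.65 / 5.688e+08 = 3.024e-09 m³.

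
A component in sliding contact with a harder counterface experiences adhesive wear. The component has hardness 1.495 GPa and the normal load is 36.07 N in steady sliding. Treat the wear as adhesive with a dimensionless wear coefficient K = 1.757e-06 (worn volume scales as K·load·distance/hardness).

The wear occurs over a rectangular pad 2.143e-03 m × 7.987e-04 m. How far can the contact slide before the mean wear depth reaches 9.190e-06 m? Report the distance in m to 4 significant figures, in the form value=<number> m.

The intermediates are displayed rounded. All working math carries exact precision, and one final rounding, at four significant figures.
Hardness H = 1.495 GPa = 1.495e+09 Pa.
Contact area A = 2.143e-03 m × 7.987e-04 m = 1.712e-06 m².
Collected in SI base units: W = 36.07 N, H = 1.495e+09 Pa, K = 1.757e-06.
Limit volume V_lim = h_lim·A = 9.190e-06 · 1.712e-06 = 1.573e-11 m³.
So the life L = V_lim·H/(K·W) = 1.573e-11 · 1.495e+09 / (1.757e-06 · 36.07) = 371.1 m.

value=371.1 m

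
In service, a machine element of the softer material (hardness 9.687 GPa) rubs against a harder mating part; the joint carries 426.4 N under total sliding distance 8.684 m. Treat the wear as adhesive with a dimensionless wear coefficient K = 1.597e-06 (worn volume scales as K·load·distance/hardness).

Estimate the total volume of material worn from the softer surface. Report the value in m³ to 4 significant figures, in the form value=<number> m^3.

All arithmetic keeps full float precision; displayed values are rounded — rounded once at the end, at 4 significant figures.
Convert: Hardness H = 9.687 GPa = 9.687e+09 Pa.
Restated in SI base units: W = 426.4 N, H = 9.687e+09 Pa, K = 1.597e-06.
The Archard volume V = K·W·L/H = 1.597e-06 · 426.4 · 8.684 / 9.687e+09 = 6.105e-13 m³.

value=6.105e-13 m^3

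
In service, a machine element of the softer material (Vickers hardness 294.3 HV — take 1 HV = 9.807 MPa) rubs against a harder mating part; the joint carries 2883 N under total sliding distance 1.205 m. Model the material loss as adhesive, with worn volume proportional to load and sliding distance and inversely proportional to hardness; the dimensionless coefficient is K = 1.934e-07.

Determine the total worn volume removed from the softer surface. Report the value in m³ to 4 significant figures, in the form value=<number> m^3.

value=2.328e-13 m^3

Each operation carries full precision; the intermediates are shown rounded — rounded just once: 4 significant figures.
Hardness H = 294.3 HV × 9.807 MPa/HV = 2886 MPa = 2.886e+09 Pa.
As SI base values: W = 2883 N, H = 2.886e+09 Pa, K = 1.934e-07.
The Archard volume V = K·W·L/H = 1.934e-07 · 2883 · 1.205 / 2.886e+09 = 2.328e-13 m³.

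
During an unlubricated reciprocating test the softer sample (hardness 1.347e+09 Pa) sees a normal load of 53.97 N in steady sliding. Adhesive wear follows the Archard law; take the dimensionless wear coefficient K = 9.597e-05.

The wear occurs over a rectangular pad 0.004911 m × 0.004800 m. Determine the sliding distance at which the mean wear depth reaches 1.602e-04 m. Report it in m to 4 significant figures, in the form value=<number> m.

The computation holds exact precision — intermediates are shown rounded; a single final rounding, at four significant figures.
Contact area A = 0.004911 m × 0.004800 m = 2.357e-05 m².
In SI base units: W = 53.97 N, H = 1.347e+09 Pa, K = 9.597e-05.
Wearable volume V_lim = h_lim·A = 1.602e-04 · 2.357e-05 = 3.776e-09 m³.
Sliding life L = V_lim·H/(K·W) = 3.776e-09 · 1.347e+09 / (9.597e-05 · 53.97) = 982.1 m.

value=982.1 m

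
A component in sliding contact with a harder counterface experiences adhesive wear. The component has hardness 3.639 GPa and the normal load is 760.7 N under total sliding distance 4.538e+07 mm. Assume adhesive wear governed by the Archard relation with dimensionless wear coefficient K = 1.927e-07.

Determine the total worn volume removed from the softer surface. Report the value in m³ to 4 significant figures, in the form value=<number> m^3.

Intermediates are displayed rounded, and all arithmetic carries full precision — a single final rounding to 4 significant figures.
Convert: Total distance L = 4.538e+07 mm = 4.538e+04 m.
Convert: Hardness H = 3.639 GPa = 3.639e+09 Pa.
In SI base units, W = 760.7 N, H = 3.639e+09 Pa, K = 1.927e-07.
Volume removed: V = K·W·L/H = 1.927e-07 · 760.7 · 4.538e+04 / 3.639e+09 = 1.828e-09 m³.

value=1.828e-09 m^3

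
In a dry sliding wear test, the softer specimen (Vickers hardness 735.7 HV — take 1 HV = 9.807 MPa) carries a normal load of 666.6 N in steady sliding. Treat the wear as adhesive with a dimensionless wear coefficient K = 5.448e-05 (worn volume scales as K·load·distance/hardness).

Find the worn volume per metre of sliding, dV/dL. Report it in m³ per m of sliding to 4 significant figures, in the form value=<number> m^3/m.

All working math carries exact precision — intermediates are shown rounded. Rounded once at the end, at four significant figures.
Convert: Hardness H = 735.7 HV × 9.807 MPa/HV = 7215 MPa = 7.215e+09 Pa.
Restated in SI base units: W = 666.6 N, H = 7.215e+09 Pa, K = 5.448e-05.
Rate of wear dV/dL = K·W/H, so: 5.448e-05 · 666.6 / 7.215e+09 = 5.033e-12 m³/m.

value=5.033e-12 m^3/m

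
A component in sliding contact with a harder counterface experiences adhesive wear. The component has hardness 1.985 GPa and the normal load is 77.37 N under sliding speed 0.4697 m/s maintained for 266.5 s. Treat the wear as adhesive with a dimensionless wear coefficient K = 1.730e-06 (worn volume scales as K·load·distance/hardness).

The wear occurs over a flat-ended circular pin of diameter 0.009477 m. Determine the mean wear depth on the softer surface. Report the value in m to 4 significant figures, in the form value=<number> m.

Displayed values are rounded, and the algebra runs at full precision. Rounded just once, at four significant digits.
Convert: Total distance L = v·t = 0.4697 m/s × 266.5 s = 125.2 m.
Convert: Hardness H = 1.985 GPa = 1.985e+09 Pa.
Convert: Contact area A = π·d²/4 = π·(0.009477 m)²/4 = 7.054e-05 m².
As SI base values: W = 77.37 N, H = 1.985e+09 Pa, K = 1.730e-06.
Worn volume V = K·W·L/H = 1.730e-06 · 77.37 · 125.2 / 1.985e+09 = 8.441e-12 m³.
Wear depth h = V/A = 8.441e-12 / 7.054e-05 = 1.197e-07 m.

value=1.197e-07 m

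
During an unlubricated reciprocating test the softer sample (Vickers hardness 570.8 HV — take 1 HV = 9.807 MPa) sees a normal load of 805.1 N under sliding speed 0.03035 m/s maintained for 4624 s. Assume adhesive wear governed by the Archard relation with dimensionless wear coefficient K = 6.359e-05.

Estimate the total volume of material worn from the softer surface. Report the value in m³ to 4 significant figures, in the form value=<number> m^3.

value=1.283e-09 m^3

The computation maintains exact precision, and intermediate values appear rounded; a single final rounding: four significant figures.
Total distance L = v·t = 0.03035 m/s × 4624 s = 140.3 m.
Hardness H = 570.8 HV × 9.807 MPa/HV = 5598 MPa = 5.598e+09 Pa.
In SI base units: W = 805.1 N, H = 5.598e+09 Pa, K = 6.359e-05.
Worn volume V = K·W·L/H = 6.359e-05 · 805.1 · 140.3 / 5.598e+09 = 1.283e-09 m³.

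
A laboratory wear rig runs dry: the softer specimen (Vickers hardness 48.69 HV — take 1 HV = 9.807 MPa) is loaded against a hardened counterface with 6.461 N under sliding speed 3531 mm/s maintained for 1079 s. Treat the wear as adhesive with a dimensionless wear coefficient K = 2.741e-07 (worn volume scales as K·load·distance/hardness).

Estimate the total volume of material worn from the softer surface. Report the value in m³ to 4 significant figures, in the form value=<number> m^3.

value=1.413e-11 m^3

The computation carries full precision, and intermediates are displayed rounded; a single final rounding to 4 significant figures.
Convert: Sliding speed v = 3531 mm/s = 3.531 m/s. Sliding distance L = v·t = 3.531 m/s × 1079 s = 3810 m.
Convert: Hardness H = 48.69 HV × 9.807 MPa/HV = 477.5 MPa = 4.775e+08 Pa.
Working in SI base units: W = 6.461 N, H = 4.775e+08 Pa, K = 2.741e-07.
Wear volume V = K·W·L/H = 2.741e-07 · 6.461 · 3810 / 4.775e+08 = 1.413e-11 m³.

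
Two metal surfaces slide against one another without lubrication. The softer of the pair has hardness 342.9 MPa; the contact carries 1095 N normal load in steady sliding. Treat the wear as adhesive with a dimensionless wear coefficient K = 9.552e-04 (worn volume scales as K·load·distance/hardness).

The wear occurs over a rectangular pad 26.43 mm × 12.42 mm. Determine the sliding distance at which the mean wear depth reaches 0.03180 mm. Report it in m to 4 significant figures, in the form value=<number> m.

value=3.422 m

The intermediates appear rounded, and all arithmetic maintains full float precision, and rounded just once: four significant figures.
Hardness H = 342.9 MPa = 3.429e+08 Pa.
Pad sides 26.43 mm × 12.42 mm = 0.02643 m × 0.01242 m. Contact area A = 0.02643 m × 0.01242 m = 3.283e-04 m².
Depth limit h_lim = 0.03180 mm = 3.180e-05 m.
In SI base units: W = 1095 N, H = 3.429e+08 Pa, K = 9.552e-04.
Allowed volume V_lim = h_lim·A = 3.180e-05 · 3.283e-04 = 1.044e-08 m³.
So the life L = V_lim·H/(K·W) = 1.044e-08 · 3.429e+08 / (9.552e-04 · 1095) = 3.422 m.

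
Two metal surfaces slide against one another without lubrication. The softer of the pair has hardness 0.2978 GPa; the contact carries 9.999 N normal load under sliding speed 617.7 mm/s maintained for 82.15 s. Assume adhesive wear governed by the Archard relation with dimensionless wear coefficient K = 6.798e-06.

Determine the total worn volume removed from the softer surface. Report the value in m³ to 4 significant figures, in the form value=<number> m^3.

value=1.158e-11 m^3

Each operation maintains full float precision. The intermediates are shown rounded. Rounded just once to 4 significant digits.
Convert: Sliding speed v = 617.7 mm/s = 0.6177 m/s. Path length L = v·t = 0.6177 m/s × 82.15 s = 50.74 m.
Convert: Hardness H = 0.2978 GPa = 2.978e+08 Pa.
As SI base values: W = 9.999 N, H = 2.978e+08 Pa, K = 6.798e-06.
By Archard's law, V = K·W·L/H = 6.798e-06 · 9.999 · 50.74 / 2.978e+08 = 1.158e-11 m³.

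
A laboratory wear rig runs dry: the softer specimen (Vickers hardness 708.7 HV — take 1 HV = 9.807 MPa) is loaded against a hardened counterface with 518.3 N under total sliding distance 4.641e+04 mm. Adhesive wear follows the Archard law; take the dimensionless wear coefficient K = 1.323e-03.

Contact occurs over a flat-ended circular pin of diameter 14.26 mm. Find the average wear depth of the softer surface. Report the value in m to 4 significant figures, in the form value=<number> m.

The intermediates are shown rounded. The algebra maintains exact precision, and rounded just once to four significant figures.
Convert: Distance covered L = 4.641e+04 mm = 46.41 m.
Convert: Hardness H = 708.7 HV × 9.807 MPa/HV = 6950 MPa = 6.950e+09 Pa.
Convert: Pin diameter d = 14.26 mm = 0.01426 m. Contact area A = π·d²/4 = π·(0.01426 m)²/4 = 1.597e-04 m².
Working in SI base units: W = 518.3 N, H = 6.950e+09 Pa, K = 1.323e-03.
Archard relation: V = K·W·L/H = 1.323e-03 · 518.3 · 46.41 / 6.950e+09 = 4.579e-09 m³.
Depth h = V/A = 4.579e-09 / 1.597e-04 = 2.867e-05 m.

value=2.867e-05 m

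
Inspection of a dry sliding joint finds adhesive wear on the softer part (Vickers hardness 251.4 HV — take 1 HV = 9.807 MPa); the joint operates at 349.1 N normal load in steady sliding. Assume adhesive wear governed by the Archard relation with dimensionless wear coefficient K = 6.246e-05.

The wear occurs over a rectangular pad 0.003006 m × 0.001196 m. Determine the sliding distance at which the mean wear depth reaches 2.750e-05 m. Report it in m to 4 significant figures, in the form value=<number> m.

value=11.18 m

Intermediate values are printed rounded; all arithmetic runs at exact precision. Rounded once at the end, at four significant digits.
Convert: Hardness H = 251.4 HV × 9.807 MPa/HV = 2465 MPa = 2.465e+09 Pa.
Convert: Contact area A = 0.003006 m × 0.001196 m = 3.595e-06 m².
Working in SI base units: W = 349.1 N, H = 2.465e+09 Pa, K = 6.246e-05.
At the depth limit, V_lim = h_lim·A = 2.750e-05 · 3.595e-06 = 9.887e-11 m³.
Inverting, life L = V_lim·H/(K·W) = 9.887e-11 · 2.465e+09 / (6.246e-05 · 349.1) = 11.18 m.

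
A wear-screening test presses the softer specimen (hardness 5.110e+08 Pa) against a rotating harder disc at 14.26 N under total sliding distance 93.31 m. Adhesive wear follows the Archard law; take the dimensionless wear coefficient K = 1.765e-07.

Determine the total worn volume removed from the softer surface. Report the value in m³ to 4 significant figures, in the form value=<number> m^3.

value=4.596e-13 m^3

Intermediate values are shown rounded, and all arithmetic runs at full precision — one last rounding: 4 significant digits.
Restated in SI base units: W = 14.26 N, H = 5.110e+08 Pa, K = 1.765e-07.
Worn volume V = K·W·L/H = 1.765e-07 · 14.26 · 93.31 / 5.110e+08 = 4.596e-13 m³.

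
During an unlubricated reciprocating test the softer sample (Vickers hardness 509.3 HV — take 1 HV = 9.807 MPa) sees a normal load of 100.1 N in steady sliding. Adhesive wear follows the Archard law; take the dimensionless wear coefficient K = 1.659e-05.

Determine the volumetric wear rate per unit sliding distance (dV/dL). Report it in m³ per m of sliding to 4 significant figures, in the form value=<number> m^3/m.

Printed values are rounded; each operation keeps full precision; one last rounding, at four significant digits.
Convert: Hardness H = 509.3 HV × 9.807 MPa/HV = 4995 MPa = 4.995e+09 Pa.
Restated in SI base units: W = 100.1 N, H = 4.995e+09 Pa, K = 1.659e-05.
Volumetric rate dV/dL = K·W/H: 1.659e-05 · 100.1 / 4.995e+09 = 3.325e-13 m³/m.

value=3.325e-13 m^3/m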